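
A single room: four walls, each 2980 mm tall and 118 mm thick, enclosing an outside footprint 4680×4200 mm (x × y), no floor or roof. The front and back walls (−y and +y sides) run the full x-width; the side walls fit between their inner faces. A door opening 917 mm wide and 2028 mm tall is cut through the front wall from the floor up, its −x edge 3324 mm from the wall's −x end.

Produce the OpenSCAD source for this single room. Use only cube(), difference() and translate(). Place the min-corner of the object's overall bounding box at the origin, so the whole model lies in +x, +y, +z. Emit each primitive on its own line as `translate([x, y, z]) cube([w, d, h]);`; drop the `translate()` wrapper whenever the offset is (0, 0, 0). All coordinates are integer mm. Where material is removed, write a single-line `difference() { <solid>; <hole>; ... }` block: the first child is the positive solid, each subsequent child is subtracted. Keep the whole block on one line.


difference() { cube([4680, 118, 2980]); translate([3324, 0, 0]) cube([917, 118, 2028]); }
translate([0, 4082, 0]) cube([4680, 118, 2980]);
translate([0, 118, 0]) cube([118, 3964, 2980]);
translate([4562, 118, 0]) cube([118, 3964, 2980]);


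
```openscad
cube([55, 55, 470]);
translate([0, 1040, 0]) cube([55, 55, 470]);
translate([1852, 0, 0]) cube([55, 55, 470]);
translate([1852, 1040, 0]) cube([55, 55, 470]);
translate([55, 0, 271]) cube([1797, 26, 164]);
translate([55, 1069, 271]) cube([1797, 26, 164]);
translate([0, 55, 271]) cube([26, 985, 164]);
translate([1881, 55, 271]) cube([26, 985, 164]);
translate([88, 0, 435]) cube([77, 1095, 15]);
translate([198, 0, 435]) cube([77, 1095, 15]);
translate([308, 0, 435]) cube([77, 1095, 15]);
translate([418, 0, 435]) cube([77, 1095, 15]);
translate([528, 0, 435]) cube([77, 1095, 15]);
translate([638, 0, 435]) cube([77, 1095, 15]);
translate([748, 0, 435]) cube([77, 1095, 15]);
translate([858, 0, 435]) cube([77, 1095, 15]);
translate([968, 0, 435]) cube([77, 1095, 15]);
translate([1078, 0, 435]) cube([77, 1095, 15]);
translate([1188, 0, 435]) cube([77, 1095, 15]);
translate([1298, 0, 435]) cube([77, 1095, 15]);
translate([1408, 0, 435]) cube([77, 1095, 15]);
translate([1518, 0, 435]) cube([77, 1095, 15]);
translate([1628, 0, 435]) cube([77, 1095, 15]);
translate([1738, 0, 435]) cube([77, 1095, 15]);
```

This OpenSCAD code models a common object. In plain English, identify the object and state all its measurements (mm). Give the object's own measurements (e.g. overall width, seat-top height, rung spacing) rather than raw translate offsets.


A bed frame 1907 mm long (x) by 1095 mm wide (y). Four 55×55 mm corner posts, 470 mm tall, at the corners of the footprint. Four rails of 26 mm thickness and 164 mm height run between adjacent posts with their undersides at z = 271 mm, their outer faces flush with the outside of the frame (the two x-running rails run between the posts' inner faces; the two y-running rails run between the posts' inner faces). 16 slats, each 77 mm wide (x) and 15 mm thick, lie across the top of the two x-running rails, running the full 1095 mm width of the frame in y; along x they sit between the end posts with a 33 mm gap after the −x posts and between neighbouring slats, leaving 37 mm before the +x posts.


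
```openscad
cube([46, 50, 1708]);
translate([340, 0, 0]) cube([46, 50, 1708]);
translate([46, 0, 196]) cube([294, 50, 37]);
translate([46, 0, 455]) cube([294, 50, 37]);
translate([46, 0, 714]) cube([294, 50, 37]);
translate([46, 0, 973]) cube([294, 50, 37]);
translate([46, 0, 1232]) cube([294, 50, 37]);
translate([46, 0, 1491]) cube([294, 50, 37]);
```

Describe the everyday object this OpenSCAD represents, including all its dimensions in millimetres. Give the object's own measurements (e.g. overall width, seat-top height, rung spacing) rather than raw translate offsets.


A straight ladder. Two 46×50 mm vertical rails, 1708 mm tall, stand 386 mm apart (outside-to-outside) with their front faces coplanar on the −y side. 6 rungs, each 50 mm deep and 37 mm tall, span between the inner faces of the rails, front faces flush with the rails. The lowest rung's underside is at z = 196 mm and rungs are spaced 259 mm apart (underside to underside).


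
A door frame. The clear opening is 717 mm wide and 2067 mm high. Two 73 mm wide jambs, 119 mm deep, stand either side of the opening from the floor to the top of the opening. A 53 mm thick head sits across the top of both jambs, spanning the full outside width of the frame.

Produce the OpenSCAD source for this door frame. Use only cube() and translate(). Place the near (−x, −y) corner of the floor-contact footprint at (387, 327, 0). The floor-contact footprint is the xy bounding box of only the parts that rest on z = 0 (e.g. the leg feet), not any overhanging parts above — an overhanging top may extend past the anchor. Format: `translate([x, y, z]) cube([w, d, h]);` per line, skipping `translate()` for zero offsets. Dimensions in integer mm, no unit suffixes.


translate([387, 327, 0]) cube([73, 119, 2067]);
translate([1177, 327, 0]) cube([73, 119, 2067]);
translate([387, 327, 2067]) cube([863, 119, 53]);


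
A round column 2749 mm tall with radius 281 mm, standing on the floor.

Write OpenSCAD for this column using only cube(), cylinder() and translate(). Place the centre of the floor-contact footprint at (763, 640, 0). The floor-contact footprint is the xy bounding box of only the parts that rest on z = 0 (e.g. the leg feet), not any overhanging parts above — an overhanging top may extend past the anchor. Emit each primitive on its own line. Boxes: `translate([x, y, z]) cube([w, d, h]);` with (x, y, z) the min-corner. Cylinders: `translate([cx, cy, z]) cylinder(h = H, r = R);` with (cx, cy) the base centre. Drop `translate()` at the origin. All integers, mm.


translate([763, 640, 0]) cylinder(h = 2749, r = 281);


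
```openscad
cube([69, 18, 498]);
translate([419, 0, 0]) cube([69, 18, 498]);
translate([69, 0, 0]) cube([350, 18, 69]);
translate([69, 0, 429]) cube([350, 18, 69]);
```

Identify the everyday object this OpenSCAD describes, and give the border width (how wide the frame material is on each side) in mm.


A picture frame. The border width is 69 mm.

Four thin pieces enclosing a rectangular opening — a picture frame. The two full-height stiles are 498 mm tall; the top rail sits at z = 429 and is 69 mm tall, so the border above the opening is 498 − 429 = 69 mm, matching the stile x-width.


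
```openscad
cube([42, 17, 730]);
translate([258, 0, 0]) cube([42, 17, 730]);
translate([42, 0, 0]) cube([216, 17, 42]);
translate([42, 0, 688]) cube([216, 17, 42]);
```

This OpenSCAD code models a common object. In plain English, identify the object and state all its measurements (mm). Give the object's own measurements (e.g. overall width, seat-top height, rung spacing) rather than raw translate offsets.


A rectangular picture frame lying in the x–z plane (depth along y). The opening is 216 mm wide (x) by 646 mm tall (z), surrounded by a border 42 mm wide on all four sides. The frame is 17 mm deep and is made of two full-height vertical stiles with two horizontal rails fitted between them.


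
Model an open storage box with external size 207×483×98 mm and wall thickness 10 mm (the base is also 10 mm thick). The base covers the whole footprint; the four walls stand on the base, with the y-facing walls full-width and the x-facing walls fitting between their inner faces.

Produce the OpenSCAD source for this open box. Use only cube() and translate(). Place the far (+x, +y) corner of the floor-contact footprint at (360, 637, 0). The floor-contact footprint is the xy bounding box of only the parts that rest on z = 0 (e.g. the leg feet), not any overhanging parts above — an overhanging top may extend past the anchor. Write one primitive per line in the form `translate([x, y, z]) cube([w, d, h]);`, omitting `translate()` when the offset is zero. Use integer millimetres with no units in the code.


translate([153, 154, 0]) cube([207, 483, 10]);
translate([153, 154, 10]) cube([207, 10, 88]);
translate([153, 627, 10]) cube([207, 10, 88]);
translate([153, 164, 10]) cube([10, 463, 88]);
translate([350, 164, 10]) cube([10, 463, 88]);


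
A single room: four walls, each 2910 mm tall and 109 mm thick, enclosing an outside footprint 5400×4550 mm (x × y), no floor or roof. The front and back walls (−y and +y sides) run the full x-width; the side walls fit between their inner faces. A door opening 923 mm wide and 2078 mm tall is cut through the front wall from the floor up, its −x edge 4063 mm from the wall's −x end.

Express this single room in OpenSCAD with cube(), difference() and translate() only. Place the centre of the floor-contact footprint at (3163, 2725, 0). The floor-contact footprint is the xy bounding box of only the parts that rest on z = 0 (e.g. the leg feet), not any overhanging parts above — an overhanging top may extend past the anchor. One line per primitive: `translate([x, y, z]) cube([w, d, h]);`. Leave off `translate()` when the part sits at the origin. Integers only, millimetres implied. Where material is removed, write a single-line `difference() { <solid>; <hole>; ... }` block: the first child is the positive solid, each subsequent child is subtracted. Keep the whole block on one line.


difference() { translate([463, 450, 0]) cube([5400, 109, 2910]); translate([4526, 450, 0]) cube([923, 109, 2078]); }
translate([463, 4891, 0]) cube([5400, 109, 2910]);
translate([463, 559, 0]) cube([109, 4332, 2910]);
translate([5754, 559, 0]) cube([109, 4332, 2910]);


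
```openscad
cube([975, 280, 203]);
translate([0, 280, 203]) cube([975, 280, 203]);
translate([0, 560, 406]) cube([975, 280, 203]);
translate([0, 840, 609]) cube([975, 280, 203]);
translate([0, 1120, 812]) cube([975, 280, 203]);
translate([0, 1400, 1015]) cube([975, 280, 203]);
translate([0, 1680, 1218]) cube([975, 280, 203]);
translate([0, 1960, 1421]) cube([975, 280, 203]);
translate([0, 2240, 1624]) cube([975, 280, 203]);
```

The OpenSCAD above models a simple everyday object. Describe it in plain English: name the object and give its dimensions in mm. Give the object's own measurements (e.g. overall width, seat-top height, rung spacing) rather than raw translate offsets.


A straight staircase of 9 solid steps. Each step is 975 mm wide (x), 280 mm deep (y, the going) and 203 mm tall (the rise). The first step rests on the floor; each subsequent step sits one going further in +y and one rise higher in +z, directly behind and above the previous step with no overlap.


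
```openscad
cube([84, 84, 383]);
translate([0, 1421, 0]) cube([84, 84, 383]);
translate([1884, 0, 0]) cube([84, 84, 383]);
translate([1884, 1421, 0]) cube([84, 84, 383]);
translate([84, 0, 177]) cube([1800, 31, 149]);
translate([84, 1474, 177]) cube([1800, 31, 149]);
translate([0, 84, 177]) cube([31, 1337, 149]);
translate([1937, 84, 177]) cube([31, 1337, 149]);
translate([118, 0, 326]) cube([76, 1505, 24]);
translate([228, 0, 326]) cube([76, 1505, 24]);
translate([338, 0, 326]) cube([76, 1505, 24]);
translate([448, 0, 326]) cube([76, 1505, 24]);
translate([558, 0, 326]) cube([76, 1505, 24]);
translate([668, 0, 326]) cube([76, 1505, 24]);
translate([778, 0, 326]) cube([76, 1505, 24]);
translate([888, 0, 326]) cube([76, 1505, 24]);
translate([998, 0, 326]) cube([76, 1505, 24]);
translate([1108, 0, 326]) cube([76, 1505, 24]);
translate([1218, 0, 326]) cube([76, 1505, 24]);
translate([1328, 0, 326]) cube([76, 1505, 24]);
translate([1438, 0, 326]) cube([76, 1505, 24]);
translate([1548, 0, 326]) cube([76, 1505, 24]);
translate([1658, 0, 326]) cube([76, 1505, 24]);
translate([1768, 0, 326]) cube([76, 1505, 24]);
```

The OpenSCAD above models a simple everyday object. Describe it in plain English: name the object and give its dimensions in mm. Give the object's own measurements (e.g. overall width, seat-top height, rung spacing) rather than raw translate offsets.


A bed frame 1968 mm long (x) by 1505 mm wide (y). Four 84×84 mm corner posts, 383 mm tall, at the corners of the footprint. Four rails of 31 mm thickness and 149 mm height run between adjacent posts with their undersides at z = 177 mm, their outer faces flush with the outside of the frame (the two x-running rails run between the posts' inner faces; the two y-running rails run between the posts' inner faces). 16 slats, each 76 mm wide (x) and 24 mm thick, lie across the top of the two x-running rails, running the full 1505 mm width of the frame in y; along x they sit between the end posts with a 34 mm gap after the −x posts and between neighbouring slats, leaving 40 mm before the +x posts.


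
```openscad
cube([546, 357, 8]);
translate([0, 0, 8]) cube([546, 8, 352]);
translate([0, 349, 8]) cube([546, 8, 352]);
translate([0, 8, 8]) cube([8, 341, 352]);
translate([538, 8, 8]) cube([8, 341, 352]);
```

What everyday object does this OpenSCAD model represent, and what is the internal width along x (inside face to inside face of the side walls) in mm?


An open box. The internal width is 530 mm.

A 546×357 base slab with four walls standing on it — an open box. The base is 546 mm wide and the walls are 8 mm thick, so the internal width is 546 − 2 × 8 = 530 mm.


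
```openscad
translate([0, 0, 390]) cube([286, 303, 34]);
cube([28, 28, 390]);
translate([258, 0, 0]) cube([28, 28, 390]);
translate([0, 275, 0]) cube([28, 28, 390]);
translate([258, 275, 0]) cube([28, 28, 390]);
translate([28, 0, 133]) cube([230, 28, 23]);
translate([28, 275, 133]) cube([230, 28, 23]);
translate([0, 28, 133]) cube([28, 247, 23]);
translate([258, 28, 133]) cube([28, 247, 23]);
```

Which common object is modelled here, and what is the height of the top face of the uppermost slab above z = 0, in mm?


A stool. The seat height is 424 mm.

A 286×303×34 slab at z = 390 on four corner posts — a stool. The seat top is 390 + 34 = 424 mm.


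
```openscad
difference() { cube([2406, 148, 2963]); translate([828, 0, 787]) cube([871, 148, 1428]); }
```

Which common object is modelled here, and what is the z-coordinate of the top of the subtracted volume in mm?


A wall with a window opening. The window head height is 2215 mm.

A wall with a rectangular opening subtracted — a window. Sill at z = 787, opening 1428 mm tall, so the head is at 787 + 1428 = 2215 mm.


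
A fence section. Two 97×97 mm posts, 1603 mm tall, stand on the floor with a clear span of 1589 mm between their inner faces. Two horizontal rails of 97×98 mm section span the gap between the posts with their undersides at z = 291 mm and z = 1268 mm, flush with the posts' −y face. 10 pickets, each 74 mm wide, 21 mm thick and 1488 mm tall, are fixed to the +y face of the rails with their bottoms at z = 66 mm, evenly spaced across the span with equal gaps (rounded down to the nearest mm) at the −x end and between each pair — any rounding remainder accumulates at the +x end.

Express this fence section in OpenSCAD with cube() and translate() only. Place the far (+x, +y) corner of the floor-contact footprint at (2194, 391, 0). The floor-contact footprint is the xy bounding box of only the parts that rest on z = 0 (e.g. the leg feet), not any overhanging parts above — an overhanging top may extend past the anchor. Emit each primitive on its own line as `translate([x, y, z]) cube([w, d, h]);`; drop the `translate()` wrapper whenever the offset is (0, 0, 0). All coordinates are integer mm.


translate([411, 294, 0]) cube([97, 97, 1603]);
translate([2097, 294, 0]) cube([97, 97, 1603]);
translate([508, 294, 291]) cube([1589, 97, 98]);
translate([508, 294, 1268]) cube([1589, 97, 98]);
translate([585, 391, 66]) cube([74, 21, 1488]);
translate([736, 391, 66]) cube([74, 21, 1488]);
translate([887, 391, 66]) cube([74, 21, 1488]);
translate([1038, 391, 66]) cube([74, 21, 1488]);
translate([1189, 391, 66]) cube([74, 21, 1488]);
translate([1340, 391, 66]) cube([74, 21, 1488]);
translate([1491, 391, 66]) cube([74, 21, 1488]);
translate([1642, 391, 66]) cube([74, 21, 1488]);
translate([1793, 391, 66]) cube([74, 21, 1488]);
translate([1944, 391, 66]) cube([74, 21, 1488]);


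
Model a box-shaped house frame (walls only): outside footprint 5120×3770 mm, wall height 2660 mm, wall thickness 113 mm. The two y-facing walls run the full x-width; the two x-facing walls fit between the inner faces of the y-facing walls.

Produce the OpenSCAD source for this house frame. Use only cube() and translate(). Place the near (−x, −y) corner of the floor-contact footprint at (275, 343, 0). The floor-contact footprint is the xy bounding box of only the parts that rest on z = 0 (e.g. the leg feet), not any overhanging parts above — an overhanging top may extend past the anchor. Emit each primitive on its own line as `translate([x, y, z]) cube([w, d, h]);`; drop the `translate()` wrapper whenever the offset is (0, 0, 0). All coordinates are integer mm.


translate([275, 343, 0]) cube([5120, 113, 2660]);
translate([275, 4000, 0]) cube([5120, 113, 2660]);
translate([275, 456, 0]) cube([113, 3544, 2660]);
translate([5282, 456, 0]) cube([113, 3544, 2660]);


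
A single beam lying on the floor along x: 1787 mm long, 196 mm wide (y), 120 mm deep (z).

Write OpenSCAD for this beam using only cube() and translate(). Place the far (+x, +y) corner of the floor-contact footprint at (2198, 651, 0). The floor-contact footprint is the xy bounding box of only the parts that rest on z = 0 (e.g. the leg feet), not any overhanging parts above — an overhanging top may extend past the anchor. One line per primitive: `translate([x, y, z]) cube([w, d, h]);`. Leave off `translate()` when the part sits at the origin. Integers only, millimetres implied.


translate([411, 455, 0]) cube([1787, 196, 120]);


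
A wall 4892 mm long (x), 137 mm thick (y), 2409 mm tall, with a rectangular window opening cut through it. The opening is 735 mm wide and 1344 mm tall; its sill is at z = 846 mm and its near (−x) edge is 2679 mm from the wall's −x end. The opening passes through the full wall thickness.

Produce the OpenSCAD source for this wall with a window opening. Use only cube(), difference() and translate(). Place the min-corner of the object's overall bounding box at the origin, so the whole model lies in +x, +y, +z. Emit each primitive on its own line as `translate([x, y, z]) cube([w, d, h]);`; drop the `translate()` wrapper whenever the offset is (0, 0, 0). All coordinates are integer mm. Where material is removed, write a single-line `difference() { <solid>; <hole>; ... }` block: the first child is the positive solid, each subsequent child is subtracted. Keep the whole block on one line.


difference() { cube([4892, 137, 2409]); translate([2679, 0, 846]) cube([735, 137, 1344]); }


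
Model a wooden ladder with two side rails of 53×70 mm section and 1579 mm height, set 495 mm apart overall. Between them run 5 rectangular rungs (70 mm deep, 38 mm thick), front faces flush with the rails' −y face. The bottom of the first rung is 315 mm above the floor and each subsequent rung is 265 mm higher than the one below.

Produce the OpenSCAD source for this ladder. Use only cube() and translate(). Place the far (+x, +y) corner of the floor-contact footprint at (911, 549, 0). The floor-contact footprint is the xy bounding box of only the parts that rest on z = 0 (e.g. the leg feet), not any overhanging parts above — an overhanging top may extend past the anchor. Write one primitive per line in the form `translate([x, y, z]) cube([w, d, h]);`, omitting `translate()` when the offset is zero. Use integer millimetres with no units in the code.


// rung span = 495 - 2*53 = 389
// rung[k] z = 315 + k*265
translate([416, 479, 0]) cube([53, 70, 1579]);
translate([858, 479, 0]) cube([53, 70, 1579]);
translate([469, 479, 315]) cube([389, 70, 38]);
translate([469, 479, 580]) cube([389, 70, 38]);
translate([469, 479, 845]) cube([389, 70, 38]);
translate([469, 479, 1110]) cube([389, 70, 38]);
translate([469, 479, 1375]) cube([389, 70, 38]);


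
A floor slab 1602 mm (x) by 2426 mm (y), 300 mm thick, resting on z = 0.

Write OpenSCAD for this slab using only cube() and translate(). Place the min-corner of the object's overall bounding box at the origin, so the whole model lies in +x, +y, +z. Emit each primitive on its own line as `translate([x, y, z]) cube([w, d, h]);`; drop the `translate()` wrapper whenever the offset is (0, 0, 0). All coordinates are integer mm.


cube([1602, 2426, 300]);


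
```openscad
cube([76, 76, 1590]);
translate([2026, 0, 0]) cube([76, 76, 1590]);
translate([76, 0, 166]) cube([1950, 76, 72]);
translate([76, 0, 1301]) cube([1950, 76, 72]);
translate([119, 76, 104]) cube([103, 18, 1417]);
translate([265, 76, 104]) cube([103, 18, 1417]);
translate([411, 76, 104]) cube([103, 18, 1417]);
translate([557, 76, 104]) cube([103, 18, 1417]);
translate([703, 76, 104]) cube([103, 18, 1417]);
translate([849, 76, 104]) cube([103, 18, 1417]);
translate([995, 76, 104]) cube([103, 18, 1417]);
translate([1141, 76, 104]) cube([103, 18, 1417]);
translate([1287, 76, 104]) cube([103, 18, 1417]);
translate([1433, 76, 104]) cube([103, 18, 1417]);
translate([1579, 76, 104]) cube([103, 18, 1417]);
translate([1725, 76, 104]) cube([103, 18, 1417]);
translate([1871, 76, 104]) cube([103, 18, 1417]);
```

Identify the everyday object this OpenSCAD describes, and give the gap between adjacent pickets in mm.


A fence section. The picket gap is 43 mm.

Two posts, two rails, 13 pickets — a fence section. Span 1950 mm holds 13 pickets of 103 mm with 14 equal gaps: ⌊(1950 − 13·103) / 14⌋ = 43 mm.


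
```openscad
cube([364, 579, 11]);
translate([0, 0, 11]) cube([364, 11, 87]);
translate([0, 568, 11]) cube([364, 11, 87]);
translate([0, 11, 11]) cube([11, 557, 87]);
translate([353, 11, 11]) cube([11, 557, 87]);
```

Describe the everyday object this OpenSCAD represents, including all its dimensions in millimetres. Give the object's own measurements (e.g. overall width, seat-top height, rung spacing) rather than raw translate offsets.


An open-topped rectangular box: outside dimensions 364×579×98 mm, with a uniform wall and base thickness of 11 mm. The base is a full 364×579 slab on the floor; four walls sit on top of the base. The front and back walls (the −y and +y sides) span the full width; the two side walls fit between them.


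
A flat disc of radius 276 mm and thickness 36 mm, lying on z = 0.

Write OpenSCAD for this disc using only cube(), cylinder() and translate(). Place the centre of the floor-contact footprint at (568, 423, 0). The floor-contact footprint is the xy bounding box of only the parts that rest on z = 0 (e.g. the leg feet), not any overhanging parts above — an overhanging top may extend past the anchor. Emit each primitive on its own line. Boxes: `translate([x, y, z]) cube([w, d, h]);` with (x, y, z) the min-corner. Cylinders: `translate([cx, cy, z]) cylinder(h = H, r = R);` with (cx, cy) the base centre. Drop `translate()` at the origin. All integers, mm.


translate([568, 423, 0]) cylinder(h = 36, r = 276);


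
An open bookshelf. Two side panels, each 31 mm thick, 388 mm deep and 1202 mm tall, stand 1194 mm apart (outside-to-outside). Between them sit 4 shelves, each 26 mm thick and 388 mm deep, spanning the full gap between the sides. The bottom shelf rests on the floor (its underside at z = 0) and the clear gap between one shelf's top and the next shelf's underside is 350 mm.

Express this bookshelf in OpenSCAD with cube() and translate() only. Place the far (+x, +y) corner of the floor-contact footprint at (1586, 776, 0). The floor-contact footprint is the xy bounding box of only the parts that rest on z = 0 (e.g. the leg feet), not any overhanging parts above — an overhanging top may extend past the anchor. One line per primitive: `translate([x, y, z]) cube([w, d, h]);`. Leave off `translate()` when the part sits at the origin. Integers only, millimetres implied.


translate([392, 388, 0]) cube([31, 388, 1202]);
translate([1555, 388, 0]) cube([31, 388, 1202]);
translate([423, 388, 0]) cube([1132, 388, 26]);
translate([423, 388, 376]) cube([1132, 388, 26]);
translate([423, 388, 752]) cube([1132, 388, 26]);
translate([423, 388, 1128]) cube([1132, 388, 26]);


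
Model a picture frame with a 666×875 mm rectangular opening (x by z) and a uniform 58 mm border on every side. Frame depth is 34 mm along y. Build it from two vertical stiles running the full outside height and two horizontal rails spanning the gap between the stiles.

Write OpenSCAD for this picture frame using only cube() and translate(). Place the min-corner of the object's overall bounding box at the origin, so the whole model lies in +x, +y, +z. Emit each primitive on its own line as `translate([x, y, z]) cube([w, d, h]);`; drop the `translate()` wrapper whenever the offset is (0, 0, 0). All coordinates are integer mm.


cube([58, 34, 991]);
translate([724, 0, 0]) cube([58, 34, 991]);
translate([58, 0, 0]) cube([666, 34, 58]);
translate([58, 0, 933]) cube([666, 34, 58]);


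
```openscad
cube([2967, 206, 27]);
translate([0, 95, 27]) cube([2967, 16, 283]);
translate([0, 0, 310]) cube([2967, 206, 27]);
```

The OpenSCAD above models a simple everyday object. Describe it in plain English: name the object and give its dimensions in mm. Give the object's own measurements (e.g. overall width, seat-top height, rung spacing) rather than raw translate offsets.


An I-beam lying along x, 2967 mm long. Overall section height 337 mm. Two flanges 206 mm wide (y) and 27 mm thick, one on the floor and one at the top; a web 16 mm thick runs between them, centred on the flange width.


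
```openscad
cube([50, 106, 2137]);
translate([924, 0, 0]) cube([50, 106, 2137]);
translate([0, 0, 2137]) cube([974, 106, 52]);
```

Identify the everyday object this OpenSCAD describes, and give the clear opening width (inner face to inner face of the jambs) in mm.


A door frame. The clear opening width is 874 mm.

Two 2137 mm tall posts with a header on top — a door frame. The left jamb is 50 mm wide at x = 0; the right jamb starts at x = 924. The clear opening is 924 − 50 = 874 mm.


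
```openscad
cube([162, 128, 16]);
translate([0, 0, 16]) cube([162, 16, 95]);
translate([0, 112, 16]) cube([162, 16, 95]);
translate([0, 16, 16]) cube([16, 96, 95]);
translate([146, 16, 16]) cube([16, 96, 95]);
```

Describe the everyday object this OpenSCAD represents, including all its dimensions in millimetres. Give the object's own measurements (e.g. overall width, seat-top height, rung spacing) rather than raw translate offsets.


An open-topped rectangular box: outside dimensions 162×128×111 mm, with a uniform wall and base thickness of 16 mm. The base is a full 162×128 slab on the floor; four walls sit on top of the base. The front and back walls (the −y and +y sides) span the full width; the two side walls fit between them.


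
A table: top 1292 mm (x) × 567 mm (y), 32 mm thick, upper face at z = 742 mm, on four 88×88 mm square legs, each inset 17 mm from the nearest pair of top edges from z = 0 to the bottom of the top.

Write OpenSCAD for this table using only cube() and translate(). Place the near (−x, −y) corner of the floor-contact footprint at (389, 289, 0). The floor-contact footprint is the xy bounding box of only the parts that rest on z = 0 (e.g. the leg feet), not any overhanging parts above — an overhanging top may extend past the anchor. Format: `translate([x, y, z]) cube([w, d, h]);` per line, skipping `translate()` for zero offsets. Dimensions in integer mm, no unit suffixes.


translate([372, 272, 710]) cube([1292, 567, 32]);
translate([389, 289, 0]) cube([88, 88, 710]);
translate([1559, 289, 0]) cube([88, 88, 710]);
translate([389, 734, 0]) cube([88, 88, 710]);
translate([1559, 734, 0]) cube([88, 88, 710]);


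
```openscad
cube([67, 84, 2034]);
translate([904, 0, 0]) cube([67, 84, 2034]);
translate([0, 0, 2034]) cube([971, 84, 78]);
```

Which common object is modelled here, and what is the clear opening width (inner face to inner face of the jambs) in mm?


A door frame. The clear opening width is 837 mm.

Two 2034 mm tall posts with a header on top — a door frame. The left jamb is 67 mm wide at x = 0; the right jamb starts at x = 904. The clear opening is 904 − 67 = 837 mm.


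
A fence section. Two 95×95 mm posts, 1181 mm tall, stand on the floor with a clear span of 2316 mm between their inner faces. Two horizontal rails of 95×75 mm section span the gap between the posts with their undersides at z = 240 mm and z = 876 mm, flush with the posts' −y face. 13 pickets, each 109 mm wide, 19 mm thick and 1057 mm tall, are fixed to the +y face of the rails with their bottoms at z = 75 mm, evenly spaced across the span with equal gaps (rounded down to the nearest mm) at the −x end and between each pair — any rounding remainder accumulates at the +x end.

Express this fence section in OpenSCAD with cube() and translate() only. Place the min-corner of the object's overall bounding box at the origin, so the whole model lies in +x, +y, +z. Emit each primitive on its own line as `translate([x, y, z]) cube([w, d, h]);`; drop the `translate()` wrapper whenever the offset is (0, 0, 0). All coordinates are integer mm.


cube([95, 95, 1181]);
translate([2411, 0, 0]) cube([95, 95, 1181]);
translate([95, 0, 240]) cube([2316, 95, 75]);
translate([95, 0, 876]) cube([2316, 95, 75]);
translate([159, 95, 75]) cube([109, 19, 1057]);
translate([332, 95, 75]) cube([109, 19, 1057]);
translate([505, 95, 75]) cube([109, 19, 1057]);
translate([678, 95, 75]) cube([109, 19, 1057]);
translate([851, 95, 75]) cube([109, 19, 1057]);
translate([1024, 95, 75]) cube([109, 19, 1057]);
translate([1197, 95, 75]) cube([109, 19, 1057]);
translate([1370, 95, 75]) cube([109, 19, 1057]);
translate([1543, 95, 75]) cube([109, 19, 1057]);
translate([1716, 95, 75]) cube([109, 19, 1057]);
translate([1889, 95, 75]) cube([109, 19, 1057]);
translate([2062, 95, 75]) cube([109, 19, 1057]);
translate([2235, 95, 75]) cube([109, 19, 1057]);


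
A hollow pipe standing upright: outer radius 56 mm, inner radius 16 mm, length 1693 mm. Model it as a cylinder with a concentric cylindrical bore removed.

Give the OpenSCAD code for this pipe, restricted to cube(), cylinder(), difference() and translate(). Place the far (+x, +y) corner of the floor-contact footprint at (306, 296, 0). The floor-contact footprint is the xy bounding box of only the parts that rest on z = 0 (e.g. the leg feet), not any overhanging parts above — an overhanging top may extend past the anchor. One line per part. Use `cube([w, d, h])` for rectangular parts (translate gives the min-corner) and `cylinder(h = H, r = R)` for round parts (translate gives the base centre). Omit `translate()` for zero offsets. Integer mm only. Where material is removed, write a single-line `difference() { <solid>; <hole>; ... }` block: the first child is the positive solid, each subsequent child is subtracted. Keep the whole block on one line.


difference() { translate([250, 240, 0]) cylinder(h = 1693, r = 56); translate([250, 240, 0]) cylinder(h = 1693, r = 16); }


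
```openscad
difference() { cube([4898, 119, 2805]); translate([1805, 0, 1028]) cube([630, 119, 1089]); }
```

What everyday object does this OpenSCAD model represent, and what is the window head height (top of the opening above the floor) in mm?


A wall with a window opening. The window head height is 2117 mm.

A wall with a rectangular opening subtracted — a window. Sill at z = 1028, opening 1089 mm tall, so the head is at 1028 + 1089 = 2117 mm.


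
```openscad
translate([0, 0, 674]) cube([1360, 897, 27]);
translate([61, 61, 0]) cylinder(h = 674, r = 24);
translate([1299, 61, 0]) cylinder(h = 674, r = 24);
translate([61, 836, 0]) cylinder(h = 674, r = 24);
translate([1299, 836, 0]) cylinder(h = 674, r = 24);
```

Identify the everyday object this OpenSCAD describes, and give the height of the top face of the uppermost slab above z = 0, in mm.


A table. The table height is 701 mm.

A 1360×897×27 slab sits at z = 674 on four Ø48 mm round legs — a table. The top surface is at 674 + 27 = 701 mm.


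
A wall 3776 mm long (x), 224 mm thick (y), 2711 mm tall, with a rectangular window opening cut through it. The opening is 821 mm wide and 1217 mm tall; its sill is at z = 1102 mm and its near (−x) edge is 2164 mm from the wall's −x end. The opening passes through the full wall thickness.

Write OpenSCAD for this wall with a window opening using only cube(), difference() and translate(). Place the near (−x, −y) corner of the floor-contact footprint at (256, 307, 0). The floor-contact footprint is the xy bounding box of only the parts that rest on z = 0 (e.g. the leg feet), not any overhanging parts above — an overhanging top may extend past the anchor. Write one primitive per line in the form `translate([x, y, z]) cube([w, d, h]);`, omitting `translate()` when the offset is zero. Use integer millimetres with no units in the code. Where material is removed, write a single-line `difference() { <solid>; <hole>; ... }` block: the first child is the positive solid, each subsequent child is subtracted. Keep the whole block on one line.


difference() { translate([256, 307, 0]) cube([3776, 224, 2711]); translate([2420, 307, 1102]) cube([821, 224, 1217]); }


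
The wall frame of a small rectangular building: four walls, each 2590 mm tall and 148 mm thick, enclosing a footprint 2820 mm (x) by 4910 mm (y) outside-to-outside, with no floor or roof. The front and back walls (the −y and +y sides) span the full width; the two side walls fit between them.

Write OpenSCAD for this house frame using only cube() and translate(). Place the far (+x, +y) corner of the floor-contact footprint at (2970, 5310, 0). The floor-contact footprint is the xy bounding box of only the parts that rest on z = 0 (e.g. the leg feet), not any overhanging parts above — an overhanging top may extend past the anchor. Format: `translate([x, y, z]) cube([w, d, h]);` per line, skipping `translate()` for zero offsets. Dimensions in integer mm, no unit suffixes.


translate([150, 400, 0]) cube([2820, 148, 2590]);
translate([150, 5162, 0]) cube([2820, 148, 2590]);
translate([150, 548, 0]) cube([148, 4614, 2590]);
translate([2822, 548, 0]) cube([148, 4614, 2590]);


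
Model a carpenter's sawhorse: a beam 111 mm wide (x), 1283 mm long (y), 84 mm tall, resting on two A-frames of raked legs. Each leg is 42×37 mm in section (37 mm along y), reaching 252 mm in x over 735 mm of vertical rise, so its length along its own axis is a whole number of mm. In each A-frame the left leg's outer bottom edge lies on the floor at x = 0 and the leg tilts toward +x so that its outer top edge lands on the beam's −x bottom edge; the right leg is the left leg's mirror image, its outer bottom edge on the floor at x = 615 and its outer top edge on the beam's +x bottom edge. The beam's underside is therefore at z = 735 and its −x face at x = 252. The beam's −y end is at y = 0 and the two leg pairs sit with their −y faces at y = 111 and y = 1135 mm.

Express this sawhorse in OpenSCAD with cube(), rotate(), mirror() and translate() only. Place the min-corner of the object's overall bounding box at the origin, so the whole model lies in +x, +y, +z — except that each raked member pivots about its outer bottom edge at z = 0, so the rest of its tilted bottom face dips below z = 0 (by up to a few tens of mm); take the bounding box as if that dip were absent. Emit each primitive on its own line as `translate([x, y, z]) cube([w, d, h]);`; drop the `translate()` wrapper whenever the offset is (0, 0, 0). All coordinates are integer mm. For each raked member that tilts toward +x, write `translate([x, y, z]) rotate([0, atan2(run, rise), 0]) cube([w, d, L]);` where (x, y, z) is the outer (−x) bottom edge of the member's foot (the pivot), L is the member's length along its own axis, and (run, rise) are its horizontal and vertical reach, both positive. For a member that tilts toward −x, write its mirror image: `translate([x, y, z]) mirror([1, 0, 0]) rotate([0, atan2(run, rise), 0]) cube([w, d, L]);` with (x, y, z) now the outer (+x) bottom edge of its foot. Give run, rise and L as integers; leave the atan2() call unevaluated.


// leg length = √(252² + 735²) = 777
// right-leg outer foot x = 2·252 + 111 = 615
// beam min-corner = (252, 0, 735)
translate([252, 0, 735]) cube([111, 1283, 84]);
translate([0, 111, 0]) rotate([0, atan2(252, 735), 0]) cube([42, 37, 777]);
translate([615, 111, 0]) mirror([1, 0, 0]) rotate([0, atan2(252, 735), 0]) cube([42, 37, 777]);
translate([0, 1135, 0]) rotate([0, atan2(252, 735), 0]) cube([42, 37, 777]);
translate([615, 1135, 0]) mirror([1, 0, 0]) rotate([0, atan2(252, 735), 0]) cube([42, 37, 777]);


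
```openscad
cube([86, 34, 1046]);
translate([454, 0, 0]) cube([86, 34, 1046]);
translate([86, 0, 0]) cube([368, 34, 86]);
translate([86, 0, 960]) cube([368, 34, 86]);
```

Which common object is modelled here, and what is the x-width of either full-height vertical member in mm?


A picture frame. The border width is 86 mm.

Four thin pieces enclosing a rectangular opening — a picture frame. The two full-height stiles are 1046 mm tall; the top rail sits at z = 960 and is 86 mm tall, so the border above the opening is 1046 − 960 = 86 mm, matching the stile x-width.


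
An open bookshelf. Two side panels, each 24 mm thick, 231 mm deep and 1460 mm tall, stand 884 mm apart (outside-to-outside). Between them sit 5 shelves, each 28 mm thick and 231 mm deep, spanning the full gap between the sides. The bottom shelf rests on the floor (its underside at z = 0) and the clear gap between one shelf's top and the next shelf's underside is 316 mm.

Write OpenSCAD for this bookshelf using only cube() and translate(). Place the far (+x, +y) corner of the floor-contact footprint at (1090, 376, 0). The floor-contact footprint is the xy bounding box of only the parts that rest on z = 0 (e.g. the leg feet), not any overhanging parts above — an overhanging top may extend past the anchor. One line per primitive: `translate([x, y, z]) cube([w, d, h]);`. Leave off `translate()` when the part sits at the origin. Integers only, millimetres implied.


translate([206, 145, 0]) cube([24, 231, 1460]);
translate([1066, 145, 0]) cube([24, 231, 1460]);
translate([230, 145, 0]) cube([836, 231, 28]);
translate([230, 145, 344]) cube([836, 231, 28]);
translate([230, 145, 688]) cube([836, 231, 28]);
translate([230, 145, 1032]) cube([836, 231, 28]);
translate([230, 145, 1376]) cube([836, 231, 28]);


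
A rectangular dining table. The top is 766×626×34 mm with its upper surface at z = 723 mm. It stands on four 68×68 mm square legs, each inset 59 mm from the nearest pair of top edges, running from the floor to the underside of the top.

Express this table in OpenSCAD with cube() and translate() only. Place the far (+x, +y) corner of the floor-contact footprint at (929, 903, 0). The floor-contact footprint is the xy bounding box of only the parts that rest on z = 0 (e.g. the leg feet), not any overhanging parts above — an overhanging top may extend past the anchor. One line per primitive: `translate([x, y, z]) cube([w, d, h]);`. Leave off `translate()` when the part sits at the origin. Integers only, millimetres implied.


translate([222, 336, 689]) cube([766, 626, 34]);
translate([281, 395, 0]) cube([68, 68, 689]);
translate([861, 395, 0]) cube([68, 68, 689]);
translate([281, 835, 0]) cube([68, 68, 689]);
translate([861, 835, 0]) cube([68, 68, 689]);


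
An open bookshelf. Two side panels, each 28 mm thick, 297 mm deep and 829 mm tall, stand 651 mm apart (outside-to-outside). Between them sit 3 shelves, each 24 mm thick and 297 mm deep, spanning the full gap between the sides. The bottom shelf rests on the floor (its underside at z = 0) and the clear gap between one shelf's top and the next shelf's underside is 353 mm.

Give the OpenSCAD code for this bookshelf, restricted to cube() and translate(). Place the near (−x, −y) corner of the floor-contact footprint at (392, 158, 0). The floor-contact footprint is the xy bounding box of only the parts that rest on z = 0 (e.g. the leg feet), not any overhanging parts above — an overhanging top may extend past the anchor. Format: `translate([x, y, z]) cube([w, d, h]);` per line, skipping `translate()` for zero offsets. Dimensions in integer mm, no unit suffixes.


translate([392, 158, 0]) cube([28, 297, 829]);
translate([1015, 158, 0]) cube([28, 297, 829]);
translate([420, 158, 0]) cube([595, 297, 24]);
translate([420, 158, 377]) cube([595, 297, 24]);
translate([420, 158, 754]) cube([595, 297, 24]);
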